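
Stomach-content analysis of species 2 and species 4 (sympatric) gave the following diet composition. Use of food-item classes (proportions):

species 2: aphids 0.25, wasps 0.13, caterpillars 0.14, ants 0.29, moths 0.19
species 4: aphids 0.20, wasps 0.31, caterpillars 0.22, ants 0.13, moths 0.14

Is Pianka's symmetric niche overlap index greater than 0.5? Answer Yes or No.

Yes

Σ p₁ᵢp₂ᵢ = 0.0500 + 0.0403 + 0.0308 + 0.0377 + 0.0266 = 0.1854
Σp_1ᵢ² = 0.25² + 0.13² + 0.14² + 0.29² + 0.19² = 0.0625 + 0.0169 + 0.0196 + 0.0841 + 0.0361 = 0.2192
Σp_2ᵢ² = 0.20² + 0.31² + 0.22² + 0.13² + 0.14² = 0.0400 + 0.0961 + 0.0484 + 0.0169 + 0.0196 = 0.2210
O = 0.1854 / √(0.2192 × 0.2210) = 0.1854 / 0.22010 = 0.8423
O = 0.8423 > 0.5 → Yes.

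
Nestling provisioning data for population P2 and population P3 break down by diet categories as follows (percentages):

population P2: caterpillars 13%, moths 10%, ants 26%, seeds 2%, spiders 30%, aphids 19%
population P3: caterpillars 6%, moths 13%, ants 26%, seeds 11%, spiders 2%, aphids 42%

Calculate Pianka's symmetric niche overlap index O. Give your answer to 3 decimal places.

Convert percentages to proportions (divide by 100).
Σ p₁ᵢp₂ᵢ = 0.0078 + 0.0130 + 0.0676 + 0.0022 + 0.0060 + 0.0798 = 0.1764
Σp_1ᵢ² = 0.13² + 0.10² + 0.26² + 0.02² + 0.30² + 0.19² = 0.0169 + 0.0100 + 0.0676 + 0.0004 + 0.0900 + 0.0361 = 0.2210
Σp_2ᵢ² = 0.06² + 0.13² + 0.26² + 0.11² + 0.02² + 0.42² = 0.0036 + 0.0169 + 0.0676 + 0.0121 + 0.0004 + 0.1764 = 0.2770
O = 0.1764 / √(0.2210 × 0.2770) = 0.1764 / 0.247421 = 0.71295

0.713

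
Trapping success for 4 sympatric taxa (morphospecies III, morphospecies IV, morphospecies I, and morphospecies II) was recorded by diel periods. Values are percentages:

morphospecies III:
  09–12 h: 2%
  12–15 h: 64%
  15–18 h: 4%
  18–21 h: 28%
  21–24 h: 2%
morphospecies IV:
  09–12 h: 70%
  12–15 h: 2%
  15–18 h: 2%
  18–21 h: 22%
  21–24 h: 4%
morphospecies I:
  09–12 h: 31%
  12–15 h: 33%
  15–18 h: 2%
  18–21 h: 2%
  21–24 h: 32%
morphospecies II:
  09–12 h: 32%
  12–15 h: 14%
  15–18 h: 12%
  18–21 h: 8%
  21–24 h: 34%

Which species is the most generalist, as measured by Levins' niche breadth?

morphospecies II

Convert percentages to proportions (divide by 100).
Σp_IIIᵢ² = 0.02² + 0.64² + 0.04² + 0.28² + 0.02² = 0.0004 + 0.4096 + 0.0016 + 0.0784 + 0.0004 = 0.4904
B_III = 1 / 0.4904 = 2.0392
Σp_IVᵢ² = 0.70² + 0.02² + 0.02² + 0.22² + 0.04² = 0.4900 + 0.0004 + 0.0004 + 0.0484 + 0.0016 = 0.5408
B_IV = 1 / 0.5408 = 1.8491
Σp_Iᵢ² = 0.31² + 0.33² + 0.02² + 0.02² + 0.32² = 0.0961 + 0.1089 + 0.0004 + 0.0004 + 0.1024 = 0.3082
B_I = 1 / 0.3082 = 3.2446
Σp_IIᵢ² = 0.32² + 0.14² + 0.12² + 0.08² + 0.34² = 0.1024 + 0.0196 + 0.0144 + 0.0064 + 0.1156 = 0.2584
B_II = 1 / 0.2584 = 3.8700
Highest B → broadest niche (most generalist): morphospecies II (B = 3.87).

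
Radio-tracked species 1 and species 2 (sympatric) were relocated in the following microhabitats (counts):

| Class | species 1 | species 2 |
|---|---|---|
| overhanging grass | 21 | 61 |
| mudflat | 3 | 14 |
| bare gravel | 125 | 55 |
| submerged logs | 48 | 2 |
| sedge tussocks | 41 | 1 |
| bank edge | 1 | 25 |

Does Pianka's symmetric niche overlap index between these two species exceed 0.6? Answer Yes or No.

Yes

Proportions for species 1 (n=239): 21/239=0.0879, 3/239=0.0126, 125/239=0.5230, 48/239=0.2008, 41/239=0.1715, 1/239=0.0042
Proportions for species 2 (n=158): 61/158=0.3861, 14/158=0.0886, 55/158=0.3481, 2/158=0.0127, 1/158=0.0063, 25/158=0.1582
Σ p₁ᵢp₂ᵢ = 0.033938 + 0.001116 + 0.182056 + 0.002550 + 0.001080 + 0.000664 = 0.221404
Σp_1ᵢ² = 0.0879² + 0.0126² + 0.5230² + 0.2008² + 0.1715² + 0.0042² = 0.007726 + 0.000159 + 0.273529 + 0.040321 + 0.029412 + 0.000018 = 0.351165
Σp_2ᵢ² = 0.3861² + 0.0886² + 0.3481² + 0.0127² + 0.0063² + 0.1582² = 0.149073 + 0.007850 + 0.121174 + 0.000161 + 0.000040 + 0.025027 = 0.303325
O = 0.221404 / √(0.351165 × 0.303325) = 0.221404 / 0.3263696 = 0.6784
O = 0.6784 > 0.6 → Yes.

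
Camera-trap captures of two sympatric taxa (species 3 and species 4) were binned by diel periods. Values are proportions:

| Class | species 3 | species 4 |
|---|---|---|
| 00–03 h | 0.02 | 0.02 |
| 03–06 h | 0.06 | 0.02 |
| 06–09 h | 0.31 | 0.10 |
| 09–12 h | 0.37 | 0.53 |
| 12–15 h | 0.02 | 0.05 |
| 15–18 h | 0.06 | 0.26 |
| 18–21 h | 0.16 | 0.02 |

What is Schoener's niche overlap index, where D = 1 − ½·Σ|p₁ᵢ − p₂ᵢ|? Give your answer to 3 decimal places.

0.610

Σ|p₁ᵢ − p₂ᵢ| = 0.00 + 0.04 + 0.21 + 0.16 + 0.03 + 0.20 + 0.14 = 0.78
D = 1 − ½ × 0.78 = 1 − 0.390 = 0.61000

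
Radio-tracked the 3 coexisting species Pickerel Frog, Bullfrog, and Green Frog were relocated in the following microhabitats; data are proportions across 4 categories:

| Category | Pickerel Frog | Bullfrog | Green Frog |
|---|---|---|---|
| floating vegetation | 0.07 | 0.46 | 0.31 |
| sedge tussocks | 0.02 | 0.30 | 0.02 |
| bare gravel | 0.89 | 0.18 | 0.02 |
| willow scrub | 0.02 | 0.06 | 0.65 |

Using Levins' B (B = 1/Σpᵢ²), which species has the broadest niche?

Σp_Pickᵢ² = 0.07² + 0.02² + 0.89² + 0.02² = 0.0049 + 0.0004 + 0.7921 + 0.0004 = 0.7978
B_Pick = 1 / 0.7978 = 1.2534
Σp_Bullᵢ² = 0.46² + 0.30² + 0.18² + 0.06² = 0.2116 + 0.0900 + 0.0324 + 0.0036 = 0.3376
B_Bull = 1 / 0.3376 = 2.9621
Σp_Greeᵢ² = 0.31² + 0.02² + 0.02² + 0.65² = 0.0961 + 0.0004 + 0.0004 + 0.4225 = 0.5194
B_Gree = 1 / 0.5194 = 1.9253
Highest B → broadest niche (most generalist): Bullfrog (B = 2.96).

Bullfrog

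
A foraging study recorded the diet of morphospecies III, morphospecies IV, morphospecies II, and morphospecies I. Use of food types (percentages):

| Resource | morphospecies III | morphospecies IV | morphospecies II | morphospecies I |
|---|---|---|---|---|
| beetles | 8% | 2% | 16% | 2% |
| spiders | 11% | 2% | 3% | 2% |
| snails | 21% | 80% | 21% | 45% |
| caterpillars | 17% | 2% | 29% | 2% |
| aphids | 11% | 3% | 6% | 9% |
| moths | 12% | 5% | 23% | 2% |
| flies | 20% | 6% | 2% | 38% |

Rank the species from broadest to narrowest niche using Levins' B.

Convert percentages to proportions (divide by 100).
Σp_IIIᵢ² = 0.08² + 0.11² + 0.21² + 0.17² + 0.11² + 0.12² + 0.20² = 0.0064 + 0.0121 + 0.0441 + 0.0289 + 0.0121 + 0.0144 + 0.0400 = 0.1580
B_III = 1 / 0.1580 = 6.3291
Σp_IVᵢ² = 0.02² + 0.02² + 0.80² + 0.02² + 0.03² + 0.05² + 0.06² = 0.0004 + 0.0004 + 0.6400 + 0.0004 + 0.0009 + 0.0025 + 0.0036 = 0.6482
B_IV = 1 / 0.6482 = 1.5427
Σp_IIᵢ² = 0.16² + 0.03² + 0.21² + 0.29² + 0.06² + 0.23² + 0.02² = 0.0256 + 0.0009 + 0.0441 + 0.0841 + 0.0036 + 0.0529 + 0.0004 = 0.2116
B_II = 1 / 0.2116 = 4.7259
Σp_Iᵢ² = 0.02² + 0.02² + 0.45² + 0.02² + 0.09² + 0.02² + 0.38² = 0.0004 + 0.0004 + 0.2025 + 0.0004 + 0.0081 + 0.0004 + 0.1444 = 0.3566
B_I = 1 / 0.3566 = 2.8043
Ranking by B (broadest → narrowest): morphospecies III (6.33) > morphospecies II (4.73) > morphospecies I (2.80) > morphospecies IV (1.54)

morphospecies III > morphospecies II > morphospecies I > morphospecies IV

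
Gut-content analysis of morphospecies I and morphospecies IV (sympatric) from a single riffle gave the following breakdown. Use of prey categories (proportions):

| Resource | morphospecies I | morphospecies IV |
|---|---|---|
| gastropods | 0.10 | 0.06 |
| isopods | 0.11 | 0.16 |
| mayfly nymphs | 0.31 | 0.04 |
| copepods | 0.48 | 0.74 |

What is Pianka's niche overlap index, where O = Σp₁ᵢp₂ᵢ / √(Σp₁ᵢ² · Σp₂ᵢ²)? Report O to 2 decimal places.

0.87

Σ p₁ᵢp₂ᵢ = 0.0060 + 0.0176 + 0.0124 + 0.3552 = 0.3912
Σp_1ᵢ² = 0.10² + 0.11² + 0.31² + 0.48² = 0.0100 + 0.0121 + 0.0961 + 0.2304 = 0.3486
Σp_2ᵢ² = 0.06² + 0.16² + 0.04² + 0.74² = 0.0036 + 0.0256 + 0.0016 + 0.5476 = 0.5784
O = 0.3912 / √(0.3486 × 0.5784) = 0.3912 / 0.44903 = 0.8712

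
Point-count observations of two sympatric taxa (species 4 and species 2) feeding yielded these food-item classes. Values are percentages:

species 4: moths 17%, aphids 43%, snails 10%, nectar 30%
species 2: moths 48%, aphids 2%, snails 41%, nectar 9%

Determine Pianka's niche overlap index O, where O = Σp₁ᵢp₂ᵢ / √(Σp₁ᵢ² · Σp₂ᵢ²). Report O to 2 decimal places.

Convert percentages to proportions (divide by 100).
Σ p₁ᵢp₂ᵢ = 0.0816 + 0.0086 + 0.0410 + 0.0270 = 0.1582
Σp_1ᵢ² = 0.17² + 0.43² + 0.10² + 0.30² = 0.0289 + 0.1849 + 0.0100 + 0.0900 = 0.3138
Σp_2ᵢ² = 0.48² + 0.02² + 0.41² + 0.09² = 0.2304 + 0.0004 + 0.1681 + 0.0081 = 0.4070
O = 0.1582 / √(0.3138 × 0.4070) = 0.1582 / 0.35737 = 0.4427

0.44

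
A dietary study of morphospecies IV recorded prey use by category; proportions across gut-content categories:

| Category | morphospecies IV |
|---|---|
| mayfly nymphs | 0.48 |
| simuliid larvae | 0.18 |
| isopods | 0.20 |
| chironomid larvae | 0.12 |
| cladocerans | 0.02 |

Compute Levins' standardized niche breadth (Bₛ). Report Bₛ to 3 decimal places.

Σpᵢ² = 0.48² + 0.18² + 0.20² + 0.12² + 0.02² = 0.2304 + 0.0324 + 0.0400 + 0.0144 + 0.0004 = 0.3176
B = 1 / 0.3176 = 3.14861
Bₛ = (B − 1)/(n − 1) = (3.14861 − 1)/(5 − 1) = 2.14861/4 = 0.53715

0.537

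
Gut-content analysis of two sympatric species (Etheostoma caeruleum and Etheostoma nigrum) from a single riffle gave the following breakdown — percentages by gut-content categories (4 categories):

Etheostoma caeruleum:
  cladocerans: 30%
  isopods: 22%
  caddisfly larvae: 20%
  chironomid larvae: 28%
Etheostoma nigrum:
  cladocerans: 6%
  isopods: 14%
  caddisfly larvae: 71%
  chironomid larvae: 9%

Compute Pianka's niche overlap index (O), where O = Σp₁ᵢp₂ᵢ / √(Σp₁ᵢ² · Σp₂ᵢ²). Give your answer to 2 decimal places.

Convert percentages to proportions (divide by 100).
Σ p₁ᵢp₂ᵢ = 0.0180 + 0.0308 + 0.1420 + 0.0252 = 0.2160
Σp_1ᵢ² = 0.30² + 0.22² + 0.20² + 0.28² = 0.0900 + 0.0484 + 0.0400 + 0.0784 = 0.2568
Σp_2ᵢ² = 0.06² + 0.14² + 0.71² + 0.09² = 0.0036 + 0.0196 + 0.5041 + 0.0081 = 0.5354
O = 0.2160 / √(0.2568 × 0.5354) = 0.2160 / 0.37080 = 0.5825

0.58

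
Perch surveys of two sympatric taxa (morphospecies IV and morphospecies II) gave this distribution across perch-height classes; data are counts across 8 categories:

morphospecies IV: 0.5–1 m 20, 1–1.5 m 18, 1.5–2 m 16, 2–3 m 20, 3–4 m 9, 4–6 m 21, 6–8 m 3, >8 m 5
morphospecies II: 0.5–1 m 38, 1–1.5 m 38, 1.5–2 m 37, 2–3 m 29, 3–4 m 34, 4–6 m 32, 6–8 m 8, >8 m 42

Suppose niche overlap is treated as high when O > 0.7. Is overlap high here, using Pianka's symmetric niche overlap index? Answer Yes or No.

Yes

Proportions for morphospecies IV (n=112): 20/112=0.1786, 18/112=0.1607, 16/112=0.1429, 20/112=0.1786, 9/112=0.0804, 21/112=0.1875, 3/112=0.0268, 5/112=0.0446
Proportions for morphospecies II (n=258): 38/258=0.1473, 38/258=0.1473, 37/258=0.1434, 29/258=0.1124, 34/258=0.1318, 32/258=0.1240, 8/258=0.0310, 42/258=0.1628
Σ p₁ᵢp₂ᵢ = 0.026308 + 0.023671 + 0.020492 + 0.020075 + 0.010597 + 0.023250 + 0.000831 + 0.007261 = 0.132485
Σp_1ᵢ² = 0.1786² + 0.1607² + 0.1429² + 0.1786² + 0.0804² + 0.1875² + 0.0268² + 0.0446² = 0.031898 + 0.025824 + 0.020420 + 0.031898 + 0.006464 + 0.035156 + 0.000718 + 0.001989 = 0.154367
Σp_2ᵢ² = 0.1473² + 0.1473² + 0.1434² + 0.1124² + 0.1318² + 0.1240² + 0.0310² + 0.1628² = 0.021697 + 0.021697 + 0.020564 + 0.012634 + 0.017371 + 0.015376 + 0.000961 + 0.026504 = 0.136804
O = 0.132485 / √(0.154367 × 0.136804) = 0.132485 / 0.1453204 = 0.9117
O = 0.9117 > 0.7 → Yes.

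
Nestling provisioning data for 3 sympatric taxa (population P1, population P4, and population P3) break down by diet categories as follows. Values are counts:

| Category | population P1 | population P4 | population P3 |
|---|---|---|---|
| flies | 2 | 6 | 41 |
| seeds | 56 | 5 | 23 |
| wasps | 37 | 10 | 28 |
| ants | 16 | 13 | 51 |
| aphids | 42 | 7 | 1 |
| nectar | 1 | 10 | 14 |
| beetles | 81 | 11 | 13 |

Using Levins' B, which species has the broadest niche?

Proportions for population P1 (n=235): 2/235=0.0085, 56/235=0.2383, 37/235=0.1574, 16/235=0.0681, 42/235=0.1787, 1/235=0.0043, 81/235=0.3447
Proportions for population P4 (n=62): 6/62=0.0968, 5/62=0.0806, 10/62=0.1613, 13/62=0.2097, 7/62=0.1129, 10/62=0.1613, 11/62=0.1774
Proportions for population P3 (n=171): 41/171=0.2398, 23/171=0.1345, 28/171=0.1637, 51/171=0.2982, 1/171=0.0058, 14/171=0.0819, 13/171=0.0760
Σp_P1ᵢ² = 0.0085² + 0.2383² + 0.1574² + 0.0681² + 0.1787² + 0.0043² + 0.3447² = 0.000072 + 0.056787 + 0.024775 + 0.004638 + 0.031934 + 0.000018 + 0.118818 = 0.237042
B_P1 = 1 / 0.237042 = 4.2187
Σp_P4ᵢ² = 0.0968² + 0.0806² + 0.1613² + 0.2097² + 0.1129² + 0.1613² + 0.1774² = 0.009370 + 0.006496 + 0.026018 + 0.043974 + 0.012746 + 0.026018 + 0.031471 = 0.156093
B_P4 = 1 / 0.156093 = 6.4064
Σp_P3ᵢ² = 0.2398² + 0.1345² + 0.1637² + 0.2982² + 0.0058² + 0.0819² + 0.0760² = 0.057504 + 0.018090 + 0.026798 + 0.088923 + 0.000034 + 0.006708 + 0.005776 = 0.203833
B_P3 = 1 / 0.203833 = 4.9060
Highest B → broadest niche (most generalist): population P4 (B = 6.41).

population P4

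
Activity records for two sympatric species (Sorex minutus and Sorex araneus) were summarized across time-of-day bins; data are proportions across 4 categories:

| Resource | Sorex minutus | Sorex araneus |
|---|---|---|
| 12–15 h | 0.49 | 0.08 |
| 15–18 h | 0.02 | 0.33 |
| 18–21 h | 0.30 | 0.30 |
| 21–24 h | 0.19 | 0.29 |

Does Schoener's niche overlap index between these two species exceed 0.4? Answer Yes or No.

Yes

Σ|p₁ᵢ − p₂ᵢ| = 0.41 + 0.31 + 0.00 + 0.10 = 0.82
D = 1 − ½ × 0.82 = 1 − 0.410 = 0.5900
D = 0.5900 > 0.4 → Yes.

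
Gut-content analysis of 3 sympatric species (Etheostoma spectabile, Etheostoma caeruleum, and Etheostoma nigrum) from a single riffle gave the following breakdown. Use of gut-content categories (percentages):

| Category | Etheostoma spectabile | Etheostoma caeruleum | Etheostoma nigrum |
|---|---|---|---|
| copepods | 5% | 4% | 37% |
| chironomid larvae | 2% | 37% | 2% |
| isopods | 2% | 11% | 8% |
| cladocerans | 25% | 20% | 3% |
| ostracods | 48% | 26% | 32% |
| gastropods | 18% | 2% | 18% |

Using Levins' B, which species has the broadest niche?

Convert percentages to proportions (divide by 100).
Σp_specᵢ² = 0.05² + 0.02² + 0.02² + 0.25² + 0.48² + 0.18² = 0.0025 + 0.0004 + 0.0004 + 0.0625 + 0.2304 + 0.0324 = 0.3286
B_spec = 1 / 0.3286 = 3.0432
Σp_caerᵢ² = 0.04² + 0.37² + 0.11² + 0.20² + 0.26² + 0.02² = 0.0016 + 0.1369 + 0.0121 + 0.0400 + 0.0676 + 0.0004 = 0.2586
B_caer = 1 / 0.2586 = 3.8670
Σp_nigrᵢ² = 0.37² + 0.02² + 0.08² + 0.03² + 0.32² + 0.18² = 0.1369 + 0.0004 + 0.0064 + 0.0009 + 0.1024 + 0.0324 = 0.2794
B_nigr = 1 / 0.2794 = 3.5791
Highest B → broadest niche (most generalist): Etheostoma caeruleum (B = 3.87).

Etheostoma caeruleum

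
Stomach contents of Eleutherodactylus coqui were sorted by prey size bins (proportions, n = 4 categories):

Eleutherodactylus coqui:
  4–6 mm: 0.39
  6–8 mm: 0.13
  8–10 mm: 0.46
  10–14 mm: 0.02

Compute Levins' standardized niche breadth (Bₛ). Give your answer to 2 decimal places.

0.54

Σpᵢ² = 0.39² + 0.13² + 0.46² + 0.02² = 0.1521 + 0.0169 + 0.2116 + 0.0004 = 0.3810
B = 1 / 0.3810 = 2.6247
Bₛ = (B − 1)/(n − 1) = (2.6247 − 1)/(4 − 1) = 1.6247/3 = 0.5416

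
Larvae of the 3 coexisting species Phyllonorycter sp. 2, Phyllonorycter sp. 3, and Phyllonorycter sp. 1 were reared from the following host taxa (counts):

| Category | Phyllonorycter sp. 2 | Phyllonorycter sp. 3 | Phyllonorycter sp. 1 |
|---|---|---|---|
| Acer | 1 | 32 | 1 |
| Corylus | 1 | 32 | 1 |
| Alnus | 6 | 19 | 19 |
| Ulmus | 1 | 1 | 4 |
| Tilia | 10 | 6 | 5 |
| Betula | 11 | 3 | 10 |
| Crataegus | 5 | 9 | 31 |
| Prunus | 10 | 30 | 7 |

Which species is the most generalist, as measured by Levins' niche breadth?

Proportions for Phyllonorycter sp. 2 (n=45): 1/45=0.0222, 1/45=0.0222, 6/45=0.1333, 1/45=0.0222, 10/45=0.2222, 11/45=0.2444, 5/45=0.1111, 10/45=0.2222
Proportions for Phyllonorycter sp. 3 (n=132): 32/132=0.2424, 32/132=0.2424, 19/132=0.1439, 1/132=0.0076, 6/132=0.0455, 3/132=0.0227, 9/132=0.0682, 30/132=0.2273
Proportions for Phyllonorycter sp. 1 (n=78): 1/78=0.0128, 1/78=0.0128, 19/78=0.2436, 4/78=0.0513, 5/78=0.0641, 10/78=0.1282, 31/78=0.3974, 7/78=0.0897
Σp_2ᵢ² = 0.0222² + 0.0222² + 0.1333² + 0.0222² + 0.2222² + 0.2444² + 0.1111² + 0.2222² = 0.000493 + 0.000493 + 0.017769 + 0.000493 + 0.049373 + 0.059731 + 0.012343 + 0.049373 = 0.190068
B_2 = 1 / 0.190068 = 5.2613
Σp_3ᵢ² = 0.2424² + 0.2424² + 0.1439² + 0.0076² + 0.0455² + 0.0227² + 0.0682² + 0.2273² = 0.058758 + 0.058758 + 0.020707 + 0.000058 + 0.002070 + 0.000515 + 0.004651 + 0.051665 = 0.197182
B_3 = 1 / 0.197182 = 5.0715
Σp_1ᵢ² = 0.0128² + 0.0128² + 0.2436² + 0.0513² + 0.0641² + 0.1282² + 0.3974² + 0.0897² = 0.000164 + 0.000164 + 0.059341 + 0.002632 + 0.004109 + 0.016435 + 0.157927 + 0.008046 = 0.248818
B_1 = 1 / 0.248818 = 4.0190
Highest B → broadest niche (most generalist): Phyllonorycter sp. 2 (B = 5.26).

Phyllonorycter sp. 2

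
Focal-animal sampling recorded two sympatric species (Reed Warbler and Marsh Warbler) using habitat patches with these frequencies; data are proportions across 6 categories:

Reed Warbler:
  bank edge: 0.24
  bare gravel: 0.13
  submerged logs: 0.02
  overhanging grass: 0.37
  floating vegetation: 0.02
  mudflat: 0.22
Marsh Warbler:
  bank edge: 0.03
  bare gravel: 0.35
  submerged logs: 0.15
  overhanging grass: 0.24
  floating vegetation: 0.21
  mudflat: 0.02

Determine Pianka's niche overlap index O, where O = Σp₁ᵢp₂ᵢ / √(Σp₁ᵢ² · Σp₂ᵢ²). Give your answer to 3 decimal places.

0.602

Σ p₁ᵢp₂ᵢ = 0.0072 + 0.0455 + 0.0030 + 0.0888 + 0.0042 + 0.0044 = 0.1531
Σp_1ᵢ² = 0.24² + 0.13² + 0.02² + 0.37² + 0.02² + 0.22² = 0.0576 + 0.0169 + 0.0004 + 0.1369 + 0.0004 + 0.0484 = 0.2606
Σp_2ᵢ² = 0.03² + 0.35² + 0.15² + 0.24² + 0.21² + 0.02² = 0.0009 + 0.1225 + 0.0225 + 0.0576 + 0.0441 + 0.0004 = 0.2480
O = 0.1531 / √(0.2606 × 0.2480) = 0.1531 / 0.254222 = 0.60223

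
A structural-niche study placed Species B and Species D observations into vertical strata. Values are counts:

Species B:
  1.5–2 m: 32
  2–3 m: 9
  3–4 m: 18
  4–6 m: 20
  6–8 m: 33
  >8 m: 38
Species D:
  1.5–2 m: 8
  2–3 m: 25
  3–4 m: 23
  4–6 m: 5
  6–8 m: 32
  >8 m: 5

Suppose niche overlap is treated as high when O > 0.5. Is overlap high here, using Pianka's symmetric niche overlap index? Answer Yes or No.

Proportions for Species B (n=150): 32/150=0.2133, 9/150=0.0600, 18/150=0.1200, 20/150=0.1333, 33/150=0.2200, 38/150=0.2533
Proportions for Species D (n=98): 8/98=0.0816, 25/98=0.2551, 23/98=0.2347, 5/98=0.0510, 32/98=0.3265, 5/98=0.0510
Σ p₁ᵢp₂ᵢ = 0.017405 + 0.015306 + 0.028164 + 0.006798 + 0.071830 + 0.012918 = 0.152421
Σp_1ᵢ² = 0.2133² + 0.0600² + 0.1200² + 0.1333² + 0.2200² + 0.2533² = 0.045497 + 0.003600 + 0.014400 + 0.017769 + 0.048400 + 0.064161 = 0.193827
Σp_2ᵢ² = 0.0816² + 0.2551² + 0.2347² + 0.0510² + 0.3265² + 0.0510² = 0.006659 + 0.065076 + 0.055084 + 0.002601 + 0.106602 + 0.002601 = 0.238623
O = 0.152421 / √(0.193827 × 0.238623) = 0.152421 / 0.2150618 = 0.7087
O = 0.7087 > 0.5 → Yes.

Yes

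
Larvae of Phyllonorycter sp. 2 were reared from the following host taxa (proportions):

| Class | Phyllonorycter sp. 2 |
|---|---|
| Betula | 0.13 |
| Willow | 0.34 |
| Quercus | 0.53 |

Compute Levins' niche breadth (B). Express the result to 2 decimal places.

2.42

Σpᵢ² = 0.13² + 0.34² + 0.53² = 0.0169 + 0.1156 + 0.2809 = 0.4134
B = 1 / 0.4134 = 2.4190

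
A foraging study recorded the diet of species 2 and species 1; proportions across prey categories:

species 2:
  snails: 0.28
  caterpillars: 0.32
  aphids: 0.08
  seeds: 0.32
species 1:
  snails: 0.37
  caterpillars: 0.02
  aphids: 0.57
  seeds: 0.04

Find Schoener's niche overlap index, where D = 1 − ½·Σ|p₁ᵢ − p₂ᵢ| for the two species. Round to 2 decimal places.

0.42

Σ|p₁ᵢ − p₂ᵢ| = 0.09 + 0.30 + 0.49 + 0.28 = 1.16
D = 1 − ½ × 1.16 = 1 − 0.580 = 0.4200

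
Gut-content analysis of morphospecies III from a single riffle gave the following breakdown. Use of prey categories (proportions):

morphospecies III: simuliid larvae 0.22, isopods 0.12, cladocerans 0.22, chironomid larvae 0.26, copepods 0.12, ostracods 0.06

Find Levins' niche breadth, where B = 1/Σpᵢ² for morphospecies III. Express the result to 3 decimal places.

Σpᵢ² = 0.22² + 0.12² + 0.22² + 0.26² + 0.12² + 0.06² = 0.0484 + 0.0144 + 0.0484 + 0.0676 + 0.0144 + 0.0036 = 0.1968
B = 1 / 0.1968 = 5.08130

5.081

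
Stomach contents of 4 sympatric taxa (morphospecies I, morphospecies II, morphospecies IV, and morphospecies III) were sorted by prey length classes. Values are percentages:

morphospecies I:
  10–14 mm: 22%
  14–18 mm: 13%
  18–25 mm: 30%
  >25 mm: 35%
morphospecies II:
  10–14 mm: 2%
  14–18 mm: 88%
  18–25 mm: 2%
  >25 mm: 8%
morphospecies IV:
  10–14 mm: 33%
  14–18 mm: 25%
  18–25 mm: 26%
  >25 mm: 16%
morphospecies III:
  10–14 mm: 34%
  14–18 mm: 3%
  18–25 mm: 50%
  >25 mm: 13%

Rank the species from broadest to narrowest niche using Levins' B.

morphospecies IV > morphospecies I > morphospecies III > morphospecies II

Convert percentages to proportions (divide by 100).
Σp_Iᵢ² = 0.22² + 0.13² + 0.30² + 0.35² = 0.0484 + 0.0169 + 0.0900 + 0.1225 = 0.2778
B_I = 1 / 0.2778 = 3.5997
Σp_IIᵢ² = 0.02² + 0.88² + 0.02² + 0.08² = 0.0004 + 0.7744 + 0.0004 + 0.0064 = 0.7816
B_II = 1 / 0.7816 = 1.2794
Σp_IVᵢ² = 0.33² + 0.25² + 0.26² + 0.16² = 0.1089 + 0.0625 + 0.0676 + 0.0256 = 0.2646
B_IV = 1 / 0.2646 = 3.7793
Σp_IIIᵢ² = 0.34² + 0.03² + 0.50² + 0.13² = 0.1156 + 0.0009 + 0.2500 + 0.0169 = 0.3834
B_III = 1 / 0.3834 = 2.6082
Ranking by B (broadest → narrowest): morphospecies IV (3.78) > morphospecies I (3.60) > morphospecies III (2.61) > morphospecies II (1.28)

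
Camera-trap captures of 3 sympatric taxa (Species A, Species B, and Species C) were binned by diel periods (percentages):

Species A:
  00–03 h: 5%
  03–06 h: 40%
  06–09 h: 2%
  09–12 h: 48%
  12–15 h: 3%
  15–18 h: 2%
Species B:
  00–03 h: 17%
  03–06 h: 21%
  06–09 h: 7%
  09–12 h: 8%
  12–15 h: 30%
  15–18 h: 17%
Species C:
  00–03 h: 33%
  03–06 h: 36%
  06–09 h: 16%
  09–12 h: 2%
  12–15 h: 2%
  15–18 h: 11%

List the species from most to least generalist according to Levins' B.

Convert percentages to proportions (divide by 100).
Σp_Aᵢ² = 0.05² + 0.40² + 0.02² + 0.48² + 0.03² + 0.02² = 0.0025 + 0.1600 + 0.0004 + 0.2304 + 0.0009 + 0.0004 = 0.3946
B_A = 1 / 0.3946 = 2.5342
Σp_Bᵢ² = 0.17² + 0.21² + 0.07² + 0.08² + 0.30² + 0.17² = 0.0289 + 0.0441 + 0.0049 + 0.0064 + 0.0900 + 0.0289 = 0.2032
B_B = 1 / 0.2032 = 4.9213
Σp_Cᵢ² = 0.33² + 0.36² + 0.16² + 0.02² + 0.02² + 0.11² = 0.1089 + 0.1296 + 0.0256 + 0.0004 + 0.0004 + 0.0121 = 0.2770
B_C = 1 / 0.2770 = 3.6101
Ranking by B (broadest → narrowest): Species B (4.92) > Species C (3.61) > Species A (2.53)

Species B > Species C > Species A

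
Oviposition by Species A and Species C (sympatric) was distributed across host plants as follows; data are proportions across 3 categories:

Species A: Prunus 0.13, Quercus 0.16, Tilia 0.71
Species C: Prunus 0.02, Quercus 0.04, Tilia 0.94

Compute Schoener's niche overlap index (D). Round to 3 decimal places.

0.770

Σ|p₁ᵢ − p₂ᵢ| = 0.11 + 0.12 + 0.23 = 0.46
D = 1 − ½ × 0.46 = 1 − 0.230 = 0.77000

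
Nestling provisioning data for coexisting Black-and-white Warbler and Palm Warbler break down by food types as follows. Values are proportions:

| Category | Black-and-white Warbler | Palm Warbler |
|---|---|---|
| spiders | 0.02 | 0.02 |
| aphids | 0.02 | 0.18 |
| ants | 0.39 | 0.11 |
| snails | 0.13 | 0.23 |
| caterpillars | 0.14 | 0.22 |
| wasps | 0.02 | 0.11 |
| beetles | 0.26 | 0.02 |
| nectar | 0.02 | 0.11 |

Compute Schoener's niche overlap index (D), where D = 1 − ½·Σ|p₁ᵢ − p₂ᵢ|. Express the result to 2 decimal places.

0.48

Σ|p₁ᵢ − p₂ᵢ| = 0.00 + 0.16 + 0.28 + 0.10 + 0.08 + 0.09 + 0.24 + 0.09 = 1.04
D = 1 − ½ × 1.04 = 1 − 0.520 = 0.4800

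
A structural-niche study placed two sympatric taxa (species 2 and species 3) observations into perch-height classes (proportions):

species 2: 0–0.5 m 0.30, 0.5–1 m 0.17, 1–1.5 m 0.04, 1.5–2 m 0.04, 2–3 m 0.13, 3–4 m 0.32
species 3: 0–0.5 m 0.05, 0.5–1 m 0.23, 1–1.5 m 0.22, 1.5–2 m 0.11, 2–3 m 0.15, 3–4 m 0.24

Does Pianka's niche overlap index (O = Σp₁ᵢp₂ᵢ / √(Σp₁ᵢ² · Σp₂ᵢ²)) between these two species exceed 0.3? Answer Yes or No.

Yes

Σ p₁ᵢp₂ᵢ = 0.0150 + 0.0391 + 0.0088 + 0.0044 + 0.0195 + 0.0768 = 0.1636
Σp_1ᵢ² = 0.30² + 0.17² + 0.04² + 0.04² + 0.13² + 0.32² = 0.0900 + 0.0289 + 0.0016 + 0.0016 + 0.0169 + 0.1024 = 0.2414
Σp_2ᵢ² = 0.05² + 0.23² + 0.22² + 0.11² + 0.15² + 0.24² = 0.0025 + 0.0529 + 0.0484 + 0.0121 + 0.0225 + 0.0576 = 0.1960
O = 0.1636 / √(0.2414 × 0.1960) = 0.1636 / 0.21752 = 0.7521
O = 0.7521 > 0.3 → Yes.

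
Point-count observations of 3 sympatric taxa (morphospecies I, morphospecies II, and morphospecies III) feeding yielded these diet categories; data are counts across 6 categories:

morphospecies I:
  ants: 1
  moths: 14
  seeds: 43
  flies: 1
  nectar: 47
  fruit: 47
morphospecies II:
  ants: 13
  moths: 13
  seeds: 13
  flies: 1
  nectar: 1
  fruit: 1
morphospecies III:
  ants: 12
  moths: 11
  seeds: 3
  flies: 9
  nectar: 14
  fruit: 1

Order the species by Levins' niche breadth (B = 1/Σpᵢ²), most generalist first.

Proportions for morphospecies I (n=153): 1/153=0.0065, 14/153=0.0915, 43/153=0.2810, 1/153=0.0065, 47/153=0.3072, 47/153=0.3072
Proportions for morphospecies II (n=42): 13/42=0.3095, 13/42=0.3095, 13/42=0.3095, 1/42=0.0238, 1/42=0.0238, 1/42=0.0238
Proportions for morphospecies III (n=50): 12/50=0.2400, 11/50=0.2200, 3/50=0.0600, 9/50=0.1800, 14/50=0.2800, 1/50=0.0200
Σp_Iᵢ² = 0.0065² + 0.0915² + 0.2810² + 0.0065² + 0.3072² + 0.3072² = 0.000042 + 0.008372 + 0.078961 + 0.000042 + 0.094372 + 0.094372 = 0.276161
B_I = 1 / 0.276161 = 3.6211
Σp_IIᵢ² = 0.3095² + 0.3095² + 0.3095² + 0.0238² + 0.0238² + 0.0238² = 0.095790 + 0.095790 + 0.095790 + 0.000566 + 0.000566 + 0.000566 = 0.289068
B_II = 1 / 0.289068 = 3.4594
Σp_IIIᵢ² = 0.2400² + 0.2200² + 0.0600² + 0.1800² + 0.2800² + 0.0200² = 0.057600 + 0.048400 + 0.003600 + 0.032400 + 0.078400 + 0.000400 = 0.220800
B_III = 1 / 0.220800 = 4.5290
Ranking by B (broadest → narrowest): morphospecies III (4.53) > morphospecies I (3.62) > morphospecies II (3.46)

morphospecies III > morphospecies I > morphospecies II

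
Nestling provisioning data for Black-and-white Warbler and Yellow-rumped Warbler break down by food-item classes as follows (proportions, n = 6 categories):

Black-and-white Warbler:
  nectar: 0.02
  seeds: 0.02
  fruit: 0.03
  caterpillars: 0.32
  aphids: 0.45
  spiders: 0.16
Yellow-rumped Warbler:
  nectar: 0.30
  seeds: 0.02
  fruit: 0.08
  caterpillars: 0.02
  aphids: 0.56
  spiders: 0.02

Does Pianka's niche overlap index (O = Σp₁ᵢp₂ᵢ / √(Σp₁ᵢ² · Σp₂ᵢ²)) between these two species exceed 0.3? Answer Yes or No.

Σ p₁ᵢp₂ᵢ = 0.0060 + 0.0004 + 0.0024 + 0.0064 + 0.2520 + 0.0032 = 0.2704
Σp_1ᵢ² = 0.02² + 0.02² + 0.03² + 0.32² + 0.45² + 0.16² = 0.0004 + 0.0004 + 0.0009 + 0.1024 + 0.2025 + 0.0256 = 0.3322
Σp_2ᵢ² = 0.30² + 0.02² + 0.08² + 0.02² + 0.56² + 0.02² = 0.0900 + 0.0004 + 0.0064 + 0.0004 + 0.3136 + 0.0004 = 0.4112
O = 0.2704 / √(0.3322 × 0.4112) = 0.2704 / 0.36960 = 0.7316
O = 0.7316 > 0.3 → Yes.

Yes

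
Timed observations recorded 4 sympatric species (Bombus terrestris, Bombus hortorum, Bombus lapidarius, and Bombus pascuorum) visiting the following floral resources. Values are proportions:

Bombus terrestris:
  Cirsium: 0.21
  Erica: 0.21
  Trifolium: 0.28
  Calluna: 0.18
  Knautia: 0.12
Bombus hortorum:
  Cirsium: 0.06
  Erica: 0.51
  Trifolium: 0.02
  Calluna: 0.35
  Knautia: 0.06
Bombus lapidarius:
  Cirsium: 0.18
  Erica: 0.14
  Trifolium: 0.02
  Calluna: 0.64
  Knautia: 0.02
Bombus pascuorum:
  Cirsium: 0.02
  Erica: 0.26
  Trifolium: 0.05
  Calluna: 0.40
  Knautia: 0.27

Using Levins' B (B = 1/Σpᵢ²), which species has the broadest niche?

Σp_terrᵢ² = 0.21² + 0.21² + 0.28² + 0.18² + 0.12² = 0.0441 + 0.0441 + 0.0784 + 0.0324 + 0.0144 = 0.2134
B_terr = 1 / 0.2134 = 4.6860
Σp_hortᵢ² = 0.06² + 0.51² + 0.02² + 0.35² + 0.06² = 0.0036 + 0.2601 + 0.0004 + 0.1225 + 0.0036 = 0.3902
B_hort = 1 / 0.3902 = 2.5628
Σp_lapiᵢ² = 0.18² + 0.14² + 0.02² + 0.64² + 0.02² = 0.0324 + 0.0196 + 0.0004 + 0.4096 + 0.0004 = 0.4624
B_lapi = 1 / 0.4624 = 2.1626
Σp_pascᵢ² = 0.02² + 0.26² + 0.05² + 0.40² + 0.27² = 0.0004 + 0.0676 + 0.0025 + 0.1600 + 0.0729 = 0.3034
B_pasc = 1 / 0.3034 = 3.2960
Highest B → broadest niche (most generalist): Bombus terrestris (B = 4.69).

Bombus terrestris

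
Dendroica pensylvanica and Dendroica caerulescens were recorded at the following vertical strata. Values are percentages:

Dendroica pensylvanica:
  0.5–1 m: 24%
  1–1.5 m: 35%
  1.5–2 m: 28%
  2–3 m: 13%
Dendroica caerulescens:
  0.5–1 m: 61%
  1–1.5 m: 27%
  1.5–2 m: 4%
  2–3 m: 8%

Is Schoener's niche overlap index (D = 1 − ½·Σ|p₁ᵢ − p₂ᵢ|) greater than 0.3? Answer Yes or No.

Convert percentages to proportions (divide by 100).
Σ|p₁ᵢ − p₂ᵢ| = 0.37 + 0.08 + 0.24 + 0.05 = 0.74
D = 1 − ½ × 0.74 = 1 − 0.370 = 0.6300
D = 0.6300 > 0.3 → Yes.

Yes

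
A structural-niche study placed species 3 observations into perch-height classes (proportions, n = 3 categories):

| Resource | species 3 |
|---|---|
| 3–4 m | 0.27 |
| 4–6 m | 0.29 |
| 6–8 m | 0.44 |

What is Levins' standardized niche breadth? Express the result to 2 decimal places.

Σpᵢ² = 0.27² + 0.29² + 0.44² = 0.0729 + 0.0841 + 0.1936 = 0.3506
B = 1 / 0.3506 = 2.8523
Bₛ = (B − 1)/(n − 1) = (2.8523 − 1)/(3 − 1) = 1.8523/2 = 0.9262

0.93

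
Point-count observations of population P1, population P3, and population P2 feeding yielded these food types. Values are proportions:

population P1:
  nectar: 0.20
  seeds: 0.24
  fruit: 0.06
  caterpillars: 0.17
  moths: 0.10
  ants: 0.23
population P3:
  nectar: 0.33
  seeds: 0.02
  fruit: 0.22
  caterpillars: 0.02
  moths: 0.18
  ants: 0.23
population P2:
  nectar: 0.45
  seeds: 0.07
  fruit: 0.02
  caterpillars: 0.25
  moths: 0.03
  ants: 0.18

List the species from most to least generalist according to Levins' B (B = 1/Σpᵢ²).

Σp_P1ᵢ² = 0.20² + 0.24² + 0.06² + 0.17² + 0.10² + 0.23² = 0.0400 + 0.0576 + 0.0036 + 0.0289 + 0.0100 + 0.0529 = 0.1930
B_P1 = 1 / 0.1930 = 5.1813
Σp_P3ᵢ² = 0.33² + 0.02² + 0.22² + 0.02² + 0.18² + 0.23² = 0.1089 + 0.0004 + 0.0484 + 0.0004 + 0.0324 + 0.0529 = 0.2434
B_P3 = 1 / 0.2434 = 4.1085
Σp_P2ᵢ² = 0.45² + 0.07² + 0.02² + 0.25² + 0.03² + 0.18² = 0.2025 + 0.0049 + 0.0004 + 0.0625 + 0.0009 + 0.0324 = 0.3036
B_P2 = 1 / 0.3036 = 3.2938
Ranking by B (broadest → narrowest): population P1 (5.18) > population P3 (4.11) > population P2 (3.29)

population P1 > population P3 > population P2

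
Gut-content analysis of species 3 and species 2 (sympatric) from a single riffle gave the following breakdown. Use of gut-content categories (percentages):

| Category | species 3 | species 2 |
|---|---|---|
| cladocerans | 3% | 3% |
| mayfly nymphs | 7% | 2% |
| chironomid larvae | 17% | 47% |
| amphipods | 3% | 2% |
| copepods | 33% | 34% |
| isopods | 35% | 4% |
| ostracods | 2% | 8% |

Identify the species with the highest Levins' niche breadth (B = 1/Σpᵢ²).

species 3

Convert percentages to proportions (divide by 100).
Σp_3ᵢ² = 0.03² + 0.07² + 0.17² + 0.03² + 0.33² + 0.35² + 0.02² = 0.0009 + 0.0049 + 0.0289 + 0.0009 + 0.1089 + 0.1225 + 0.0004 = 0.2674
B_3 = 1 / 0.2674 = 3.7397
Σp_2ᵢ² = 0.03² + 0.02² + 0.47² + 0.02² + 0.34² + 0.04² + 0.08² = 0.0009 + 0.0004 + 0.2209 + 0.0004 + 0.1156 + 0.0016 + 0.0064 = 0.3462
B_2 = 1 / 0.3462 = 2.8885
Highest B → broadest niche (most generalist): species 3 (B = 3.74).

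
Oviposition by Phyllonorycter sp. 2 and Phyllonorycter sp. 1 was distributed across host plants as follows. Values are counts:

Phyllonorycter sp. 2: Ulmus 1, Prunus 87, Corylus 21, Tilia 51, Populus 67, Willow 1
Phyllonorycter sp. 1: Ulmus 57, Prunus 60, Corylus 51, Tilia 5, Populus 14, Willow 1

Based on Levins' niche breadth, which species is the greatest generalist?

Phyllonorycter sp. 1

Proportions for Phyllonorycter sp. 2 (n=228): 1/228=0.0044, 87/228=0.3816, 21/228=0.0921, 51/228=0.2237, 67/228=0.2939, 1/228=0.0044
Proportions for Phyllonorycter sp. 1 (n=188): 57/188=0.3032, 60/188=0.3191, 51/188=0.2713, 5/188=0.0266, 14/188=0.0745, 1/188=0.0053
Σp_2ᵢ² = 0.0044² + 0.3816² + 0.0921² + 0.2237² + 0.2939² + 0.0044² = 0.000019 + 0.145619 + 0.008482 + 0.050042 + 0.086377 + 0.000019 = 0.290558
B_2 = 1 / 0.290558 = 3.4417
Σp_1ᵢ² = 0.3032² + 0.3191² + 0.2713² + 0.0266² + 0.0745² + 0.0053² = 0.091930 + 0.101825 + 0.073604 + 0.000708 + 0.005550 + 0.000028 = 0.273645
B_1 = 1 / 0.273645 = 3.6544
Highest B → broadest niche (most generalist): Phyllonorycter sp. 1 (B = 3.65).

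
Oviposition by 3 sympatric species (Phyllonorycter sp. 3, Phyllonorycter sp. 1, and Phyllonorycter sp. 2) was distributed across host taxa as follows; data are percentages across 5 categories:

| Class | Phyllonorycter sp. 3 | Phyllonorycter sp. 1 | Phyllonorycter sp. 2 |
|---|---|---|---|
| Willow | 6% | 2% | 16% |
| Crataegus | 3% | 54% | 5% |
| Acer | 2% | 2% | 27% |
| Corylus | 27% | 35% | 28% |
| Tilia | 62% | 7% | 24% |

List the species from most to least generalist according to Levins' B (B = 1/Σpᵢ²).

Convert percentages to proportions (divide by 100).
Σp_3ᵢ² = 0.06² + 0.03² + 0.02² + 0.27² + 0.62² = 0.0036 + 0.0009 + 0.0004 + 0.0729 + 0.3844 = 0.4622
B_3 = 1 / 0.4622 = 2.1636
Σp_1ᵢ² = 0.02² + 0.54² + 0.02² + 0.35² + 0.07² = 0.0004 + 0.2916 + 0.0004 + 0.1225 + 0.0049 = 0.4198
B_1 = 1 / 0.4198 = 2.3821
Σp_2ᵢ² = 0.16² + 0.05² + 0.27² + 0.28² + 0.24² = 0.0256 + 0.0025 + 0.0729 + 0.0784 + 0.0576 = 0.2370
B_2 = 1 / 0.2370 = 4.2194
Ranking by B (broadest → narrowest): Phyllonorycter sp. 2 (4.22) > Phyllonorycter sp. 1 (2.38) > Phyllonorycter sp. 3 (2.16)

Phyllonorycter sp. 2 > Phyllonorycter sp. 1 > Phyllonorycter sp. 3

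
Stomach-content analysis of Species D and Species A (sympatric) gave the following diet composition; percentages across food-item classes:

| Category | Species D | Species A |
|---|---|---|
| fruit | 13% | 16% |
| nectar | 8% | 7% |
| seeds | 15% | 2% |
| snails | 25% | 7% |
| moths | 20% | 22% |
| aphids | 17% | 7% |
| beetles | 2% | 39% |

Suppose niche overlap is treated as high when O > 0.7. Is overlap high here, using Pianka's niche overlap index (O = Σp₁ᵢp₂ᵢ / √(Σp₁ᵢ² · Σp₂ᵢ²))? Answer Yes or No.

No

Convert percentages to proportions (divide by 100).
Σ p₁ᵢp₂ᵢ = 0.0208 + 0.0056 + 0.0030 + 0.0175 + 0.0440 + 0.0119 + 0.0078 = 0.1106
Σp_1ᵢ² = 0.13² + 0.08² + 0.15² + 0.25² + 0.20² + 0.17² + 0.02² = 0.0169 + 0.0064 + 0.0225 + 0.0625 + 0.0400 + 0.0289 + 0.0004 = 0.1776
Σp_2ᵢ² = 0.16² + 0.07² + 0.02² + 0.07² + 0.22² + 0.07² + 0.39² = 0.0256 + 0.0049 + 0.0004 + 0.0049 + 0.0484 + 0.0049 + 0.1521 = 0.2412
O = 0.1106 / √(0.1776 × 0.2412) = 0.1106 / 0.20697 = 0.5344
O = 0.5344 < 0.7 → No.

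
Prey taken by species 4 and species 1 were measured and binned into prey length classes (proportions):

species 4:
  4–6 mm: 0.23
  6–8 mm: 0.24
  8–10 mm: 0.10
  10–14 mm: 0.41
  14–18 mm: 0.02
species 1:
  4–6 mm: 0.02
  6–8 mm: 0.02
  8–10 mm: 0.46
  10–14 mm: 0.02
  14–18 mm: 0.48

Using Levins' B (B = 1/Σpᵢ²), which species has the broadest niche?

Σp_4ᵢ² = 0.23² + 0.24² + 0.10² + 0.41² + 0.02² = 0.0529 + 0.0576 + 0.0100 + 0.1681 + 0.0004 = 0.2890
B_4 = 1 / 0.2890 = 3.4602
Σp_1ᵢ² = 0.02² + 0.02² + 0.46² + 0.02² + 0.48² = 0.0004 + 0.0004 + 0.2116 + 0.0004 + 0.2304 = 0.4432
B_1 = 1 / 0.4432 = 2.2563
Highest B → broadest niche (most generalist): species 4 (B = 3.46).

species 4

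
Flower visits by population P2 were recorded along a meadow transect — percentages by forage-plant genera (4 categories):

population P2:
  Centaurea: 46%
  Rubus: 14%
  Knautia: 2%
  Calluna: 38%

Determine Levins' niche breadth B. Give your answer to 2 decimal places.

2.66

Convert percentages to proportions (divide by 100).
Σpᵢ² = 0.46² + 0.14² + 0.02² + 0.38² = 0.2116 + 0.0196 + 0.0004 + 0.1444 = 0.3760
B = 1 / 0.3760 = 2.6596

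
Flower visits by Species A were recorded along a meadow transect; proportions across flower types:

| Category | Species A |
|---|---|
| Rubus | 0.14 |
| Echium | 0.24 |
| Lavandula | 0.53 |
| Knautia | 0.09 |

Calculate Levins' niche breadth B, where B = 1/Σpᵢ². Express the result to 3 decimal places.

Σpᵢ² = 0.14² + 0.24² + 0.53² + 0.09² = 0.0196 + 0.0576 + 0.2809 + 0.0081 = 0.3662
B = 1 / 0.3662 = 2.73075

2.731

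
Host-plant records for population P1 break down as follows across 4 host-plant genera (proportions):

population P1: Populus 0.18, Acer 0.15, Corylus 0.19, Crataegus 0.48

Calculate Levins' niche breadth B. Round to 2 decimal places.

Σpᵢ² = 0.18² + 0.15² + 0.19² + 0.48² = 0.0324 + 0.0225 + 0.0361 + 0.2304 = 0.3214
B = 1 / 0.3214 = 3.1114

3.11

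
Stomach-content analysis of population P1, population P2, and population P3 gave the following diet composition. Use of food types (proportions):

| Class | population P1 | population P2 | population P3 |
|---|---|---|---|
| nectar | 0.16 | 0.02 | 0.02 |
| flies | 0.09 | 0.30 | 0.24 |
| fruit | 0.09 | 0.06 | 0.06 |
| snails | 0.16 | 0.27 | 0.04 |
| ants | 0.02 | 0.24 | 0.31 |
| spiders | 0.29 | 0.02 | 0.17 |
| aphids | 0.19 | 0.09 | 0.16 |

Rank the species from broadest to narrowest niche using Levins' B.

population P1 > population P3 > population P2

Σp_P1ᵢ² = 0.16² + 0.09² + 0.09² + 0.16² + 0.02² + 0.29² + 0.19² = 0.0256 + 0.0081 + 0.0081 + 0.0256 + 0.0004 + 0.0841 + 0.0361 = 0.1880
B_P1 = 1 / 0.1880 = 5.3191
Σp_P2ᵢ² = 0.02² + 0.30² + 0.06² + 0.27² + 0.24² + 0.02² + 0.09² = 0.0004 + 0.0900 + 0.0036 + 0.0729 + 0.0576 + 0.0004 + 0.0081 = 0.2330
B_P2 = 1 / 0.2330 = 4.2918
Σp_P3ᵢ² = 0.02² + 0.24² + 0.06² + 0.04² + 0.31² + 0.17² + 0.16² = 0.0004 + 0.0576 + 0.0036 + 0.0016 + 0.0961 + 0.0289 + 0.0256 = 0.2138
B_P3 = 1 / 0.2138 = 4.6773
Ranking by B (broadest → narrowest): population P1 (5.32) > population P3 (4.68) > population P2 (4.29)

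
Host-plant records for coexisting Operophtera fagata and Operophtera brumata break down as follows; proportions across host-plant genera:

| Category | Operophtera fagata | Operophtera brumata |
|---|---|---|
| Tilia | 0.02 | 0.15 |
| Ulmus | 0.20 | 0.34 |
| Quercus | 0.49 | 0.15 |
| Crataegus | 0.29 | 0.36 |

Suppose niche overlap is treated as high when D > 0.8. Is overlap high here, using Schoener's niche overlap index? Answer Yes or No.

Σ|p₁ᵢ − p₂ᵢ| = 0.13 + 0.14 + 0.34 + 0.07 = 0.68
D = 1 − ½ × 0.68 = 1 − 0.340 = 0.6600
D = 0.6600 < 0.8 → No.

No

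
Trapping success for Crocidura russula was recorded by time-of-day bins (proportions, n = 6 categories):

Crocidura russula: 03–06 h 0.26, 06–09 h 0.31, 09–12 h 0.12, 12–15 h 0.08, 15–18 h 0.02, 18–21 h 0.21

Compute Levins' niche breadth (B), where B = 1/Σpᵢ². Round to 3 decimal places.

Σpᵢ² = 0.26² + 0.31² + 0.12² + 0.08² + 0.02² + 0.21² = 0.0676 + 0.0961 + 0.0144 + 0.0064 + 0.0004 + 0.0441 = 0.2290
B = 1 / 0.2290 = 4.36681

4.367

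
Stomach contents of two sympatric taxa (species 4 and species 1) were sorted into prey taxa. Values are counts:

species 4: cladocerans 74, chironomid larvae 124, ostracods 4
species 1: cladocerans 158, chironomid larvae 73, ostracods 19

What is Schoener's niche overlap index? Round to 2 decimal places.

Proportions for species 4 (n=202): 74/202=0.3663, 124/202=0.6139, 4/202=0.0198
Proportions for species 1 (n=250): 158/250=0.6320, 73/250=0.2920, 19/250=0.0760
Σ|p₁ᵢ − p₂ᵢ| = 0.2657 + 0.3219 + 0.0562 = 0.6438
D = 1 − ½ × 0.6438 = 1 − 0.32190 = 0.67810

0.68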